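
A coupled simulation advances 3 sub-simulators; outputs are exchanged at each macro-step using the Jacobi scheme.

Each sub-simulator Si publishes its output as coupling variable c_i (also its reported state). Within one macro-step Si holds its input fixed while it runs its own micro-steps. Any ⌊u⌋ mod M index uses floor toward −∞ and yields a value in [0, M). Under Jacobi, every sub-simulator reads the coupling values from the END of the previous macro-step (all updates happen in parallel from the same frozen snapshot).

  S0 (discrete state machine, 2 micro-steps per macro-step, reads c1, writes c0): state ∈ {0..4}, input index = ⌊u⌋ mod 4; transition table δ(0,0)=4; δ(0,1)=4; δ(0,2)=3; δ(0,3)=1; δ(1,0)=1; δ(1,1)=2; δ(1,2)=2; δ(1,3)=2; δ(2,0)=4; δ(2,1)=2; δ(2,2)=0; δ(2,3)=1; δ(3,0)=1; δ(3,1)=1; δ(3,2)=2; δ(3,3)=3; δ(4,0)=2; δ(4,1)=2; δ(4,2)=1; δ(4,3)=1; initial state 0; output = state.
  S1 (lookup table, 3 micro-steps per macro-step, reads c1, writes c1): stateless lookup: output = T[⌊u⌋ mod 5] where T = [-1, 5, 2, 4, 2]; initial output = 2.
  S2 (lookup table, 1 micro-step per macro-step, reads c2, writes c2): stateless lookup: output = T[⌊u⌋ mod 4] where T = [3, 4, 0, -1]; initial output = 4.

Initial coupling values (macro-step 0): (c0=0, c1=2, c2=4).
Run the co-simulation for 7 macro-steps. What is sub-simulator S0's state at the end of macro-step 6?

macro 1: S0 reads c1=2 → after 2×micro: 2; S1 reads c1=2 → after 3×micro: 2; S2 reads c2=4 → after 1×micro: 3 ⇒ (c0=2, c1=2, c2=3)
macro 2: S0 reads c1=2 → after 2×micro: 3; S1 reads c1=2 → after 3×micro: 2; S2 reads c2=3 → after 1×micro: -1 ⇒ (c0=3, c1=2, c2=-1)
macro 3: S0 reads c1=2 → after 2×micro: 0; S1 reads c1=2 → after 3×micro: 2; S2 reads c2=-1 → after 1×micro: -1 ⇒ (c0=0, c1=2, c2=-1)
macro 4: S0 reads c1=2 → after 2×micro: 2; S1 reads c1=2 → after 3×micro: 2; S2 reads c2=-1 → after 1×micro: -1 ⇒ (c0=2, c1=2, c2=-1)
macro 5: S0 reads c1=2 → after 2×micro: 3; S1 reads c1=2 → after 3×micro: 2; S2 reads c2=-1 → after 1×micro: -1 ⇒ (c0=3, c1=2, c2=-1)
macro 6: S0 reads c1=2 → after 2×micro: 0; S1 reads c1=2 → after 3×micro: 2; S2 reads c2=-1 → after 1×micro: -1 ⇒ (c0=0, c1=2, c2=-1)
macro 7: S0 reads c1=2 → after 2×micro: 2; S1 reads c1=2 → after 3×micro: 2; S2 reads c2=-1 → after 1×micro: -1 ⇒ (c0=2, c1=2, c2=-1)

S0 state at macro-step 6 = 0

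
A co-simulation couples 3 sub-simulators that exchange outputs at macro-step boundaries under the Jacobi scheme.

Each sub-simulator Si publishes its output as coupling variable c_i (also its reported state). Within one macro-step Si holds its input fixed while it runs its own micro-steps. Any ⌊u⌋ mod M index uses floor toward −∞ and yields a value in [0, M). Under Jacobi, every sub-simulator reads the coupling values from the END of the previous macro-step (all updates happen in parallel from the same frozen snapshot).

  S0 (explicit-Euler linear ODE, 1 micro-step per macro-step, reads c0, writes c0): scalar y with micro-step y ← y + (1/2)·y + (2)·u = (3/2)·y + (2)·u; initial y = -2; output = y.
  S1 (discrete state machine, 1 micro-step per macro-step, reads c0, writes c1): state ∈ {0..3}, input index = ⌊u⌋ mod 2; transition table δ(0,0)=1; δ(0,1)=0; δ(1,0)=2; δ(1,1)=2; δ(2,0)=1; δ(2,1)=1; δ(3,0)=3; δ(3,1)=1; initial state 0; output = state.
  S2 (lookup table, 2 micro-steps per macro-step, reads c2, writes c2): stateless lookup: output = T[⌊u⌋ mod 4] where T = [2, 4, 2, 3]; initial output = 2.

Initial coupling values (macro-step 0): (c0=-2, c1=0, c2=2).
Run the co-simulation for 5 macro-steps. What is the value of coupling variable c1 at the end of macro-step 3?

c1 at macro-step 3 = 1

macro 1: S0 reads c0=-2 → after 1×micro: -7; S1 reads c0=-2 → after 1×micro: 1; S2 reads c2=2 → after 2×micro: 2 ⇒ (c0=-7, c1=1, c2=2)
macro 2: S0 reads c0=-7 → after 1×micro: -49/2; S1 reads c0=-7 → after 1×micro: 2; S2 reads c2=2 → after 2×micro: 2 ⇒ (c0=-49/2, c1=2, c2=2)
macro 3: S0 reads c0=-49/2 → after 1×micro: -343/4; S1 reads c0=-49/2 → after 1×micro: 1; S2 reads c2=2 → after 2×micro: 2 ⇒ (c0=-343/4, c1=1, c2=2)
macro 4: S0 reads c0=-343/4 → after 1×micro: -2401/8; S1 reads c0=-343/4 → after 1×micro: 2; S2 reads c2=2 → after 2×micro: 2 ⇒ (c0=-2401/8, c1=2, c2=2)
macro 5: S0 reads c0=-2401/8 → after 1×micro: -16807/16; S1 reads c0=-2401/8 → after 1×micro: 1; S2 reads c2=2 → after 2×micro: 2 ⇒ (c0=-16807/16, c1=1, c2=2)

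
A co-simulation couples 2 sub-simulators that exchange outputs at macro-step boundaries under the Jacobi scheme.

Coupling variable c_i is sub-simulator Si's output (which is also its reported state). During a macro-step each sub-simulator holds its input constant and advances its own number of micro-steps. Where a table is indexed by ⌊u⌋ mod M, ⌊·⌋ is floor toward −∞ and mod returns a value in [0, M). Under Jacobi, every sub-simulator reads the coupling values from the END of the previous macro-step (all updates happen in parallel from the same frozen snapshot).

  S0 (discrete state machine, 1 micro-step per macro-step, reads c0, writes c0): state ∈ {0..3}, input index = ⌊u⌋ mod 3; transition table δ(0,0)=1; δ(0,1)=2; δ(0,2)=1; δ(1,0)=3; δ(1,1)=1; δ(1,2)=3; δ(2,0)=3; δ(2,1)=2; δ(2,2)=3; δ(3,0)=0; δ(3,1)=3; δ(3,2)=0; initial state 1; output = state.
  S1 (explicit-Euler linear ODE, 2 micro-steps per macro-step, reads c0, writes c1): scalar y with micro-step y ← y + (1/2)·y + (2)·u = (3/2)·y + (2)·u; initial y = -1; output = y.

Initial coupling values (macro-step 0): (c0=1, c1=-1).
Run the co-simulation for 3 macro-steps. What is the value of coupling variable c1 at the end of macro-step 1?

c1 at macro-step 1 = 11/4

macro 1: S0 reads c0=1 → after 1×micro: 1; S1 reads c0=1 → after 2×micro: 11/4 ⇒ (c0=1, c1=11/4)
macro 2: S0 reads c0=1 → after 1×micro: 1; S1 reads c0=1 → after 2×micro: 179/16 ⇒ (c0=1, c1=179/16)
macro 3: S0 reads c0=1 → after 1×micro: 1; S1 reads c0=1 → after 2×micro: 1931/64 ⇒ (c0=1, c1=1931/64)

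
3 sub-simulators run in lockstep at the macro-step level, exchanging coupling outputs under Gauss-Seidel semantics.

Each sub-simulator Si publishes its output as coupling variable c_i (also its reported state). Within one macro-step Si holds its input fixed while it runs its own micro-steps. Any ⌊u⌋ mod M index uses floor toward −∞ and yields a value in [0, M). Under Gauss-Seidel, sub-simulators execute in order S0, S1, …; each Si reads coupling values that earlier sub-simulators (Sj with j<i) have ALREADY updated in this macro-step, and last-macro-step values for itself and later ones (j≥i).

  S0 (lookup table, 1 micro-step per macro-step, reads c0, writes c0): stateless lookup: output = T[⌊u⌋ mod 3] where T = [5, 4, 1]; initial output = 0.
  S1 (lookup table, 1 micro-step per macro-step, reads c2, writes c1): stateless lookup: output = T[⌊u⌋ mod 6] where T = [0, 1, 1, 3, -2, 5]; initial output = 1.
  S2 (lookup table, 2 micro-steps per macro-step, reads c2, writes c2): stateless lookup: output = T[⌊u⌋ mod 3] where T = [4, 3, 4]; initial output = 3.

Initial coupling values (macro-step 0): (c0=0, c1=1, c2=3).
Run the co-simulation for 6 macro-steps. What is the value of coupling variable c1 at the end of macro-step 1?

c1 at macro-step 1 = 3

macro 1: S0 reads c0=0 → after 1×micro: 5; S1 reads c2=3 → after 1×micro: 3; S2 reads c2=3 → after 2×micro: 4 ⇒ (c0=5, c1=3, c2=4)
macro 2: S0 reads c0=5 → after 1×micro: 1; S1 reads c2=4 → after 1×micro: -2; S2 reads c2=4 → after 2×micro: 3 ⇒ (c0=1, c1=-2, c2=3)
macro 3: S0 reads c0=1 → after 1×micro: 4; S1 reads c2=3 → after 1×micro: 3; S2 reads c2=3 → after 2×micro: 4 ⇒ (c0=4, c1=3, c2=4)
macro 4: S0 reads c0=4 → after 1×micro: 4; S1 reads c2=4 → after 1×micro: -2; S2 reads c2=4 → after 2×micro: 3 ⇒ (c0=4, c1=-2, c2=3)
macro 5: S0 reads c0=4 → after 1×micro: 4; S1 reads c2=3 → after 1×micro: 3; S2 reads c2=3 → after 2×micro: 4 ⇒ (c0=4, c1=3, c2=4)
macro 6: S0 reads c0=4 → after 1×micro: 4; S1 reads c2=4 → after 1×micro: -2; S2 reads c2=4 → after 2×micro: 3 ⇒ (c0=4, c1=-2, c2=3)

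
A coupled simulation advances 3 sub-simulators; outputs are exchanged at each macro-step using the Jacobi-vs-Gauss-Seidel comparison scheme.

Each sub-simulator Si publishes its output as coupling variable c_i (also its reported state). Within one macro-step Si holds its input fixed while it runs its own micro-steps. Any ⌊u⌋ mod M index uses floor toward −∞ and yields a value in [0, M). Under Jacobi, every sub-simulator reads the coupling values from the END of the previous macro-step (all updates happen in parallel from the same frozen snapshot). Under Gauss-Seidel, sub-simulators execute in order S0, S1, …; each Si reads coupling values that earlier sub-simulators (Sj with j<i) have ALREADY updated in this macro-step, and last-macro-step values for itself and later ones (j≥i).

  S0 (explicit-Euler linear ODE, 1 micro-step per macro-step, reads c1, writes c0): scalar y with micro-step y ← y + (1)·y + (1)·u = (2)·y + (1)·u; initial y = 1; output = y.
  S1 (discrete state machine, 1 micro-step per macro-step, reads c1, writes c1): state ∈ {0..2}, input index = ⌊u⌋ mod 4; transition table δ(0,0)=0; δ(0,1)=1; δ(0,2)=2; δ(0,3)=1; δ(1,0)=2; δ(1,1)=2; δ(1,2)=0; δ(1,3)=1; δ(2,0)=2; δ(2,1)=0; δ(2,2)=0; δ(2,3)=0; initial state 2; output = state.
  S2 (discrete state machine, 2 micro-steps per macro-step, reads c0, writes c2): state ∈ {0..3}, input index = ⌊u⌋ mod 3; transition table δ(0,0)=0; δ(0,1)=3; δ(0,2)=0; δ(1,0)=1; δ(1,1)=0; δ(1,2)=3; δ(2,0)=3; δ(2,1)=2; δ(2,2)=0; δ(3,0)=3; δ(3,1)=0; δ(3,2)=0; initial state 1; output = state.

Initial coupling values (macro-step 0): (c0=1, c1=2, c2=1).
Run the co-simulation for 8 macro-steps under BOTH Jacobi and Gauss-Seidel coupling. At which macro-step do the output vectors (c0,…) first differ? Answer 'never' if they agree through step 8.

[Jacobi] macro 1: S0 reads c1=2 → after 1×micro: 4; S1 reads c1=2 → after 1×micro: 0; S2 reads c0=1 → after 2×micro: 3 ⇒ (c0=4, c1=0, c2=3)
[Jacobi] macro 2: S0 reads c1=0 → after 1×micro: 8; S1 reads c1=0 → after 1×micro: 0; S2 reads c0=4 → after 2×micro: 3 ⇒ (c0=8, c1=0, c2=3)
[Jacobi] macro 3: S0 reads c1=0 → after 1×micro: 16; S1 reads c1=0 → after 1×micro: 0; S2 reads c0=8 → after 2×micro: 0 ⇒ (c0=16, c1=0, c2=0)
[Jacobi] macro 4: S0 reads c1=0 → after 1×micro: 32; S1 reads c1=0 → after 1×micro: 0; S2 reads c0=16 → after 2×micro: 0 ⇒ (c0=32, c1=0, c2=0)
[Jacobi] macro 5: S0 reads c1=0 → after 1×micro: 64; S1 reads c1=0 → after 1×micro: 0; S2 reads c0=32 → after 2×micro: 0 ⇒ (c0=64, c1=0, c2=0)
[Jacobi] macro 6: S0 reads c1=0 → after 1×micro: 128; S1 reads c1=0 → after 1×micro: 0; S2 reads c0=64 → after 2×micro: 0 ⇒ (c0=128, c1=0, c2=0)
[Jacobi] macro 7: S0 reads c1=0 → after 1×micro: 256; S1 reads c1=0 → after 1×micro: 0; S2 reads c0=128 → after 2×micro: 0 ⇒ (c0=256, c1=0, c2=0)
[Jacobi] macro 8: S0 reads c1=0 → after 1×micro: 512; S1 reads c1=0 → after 1×micro: 0; S2 reads c0=256 → after 2×micro: 0 ⇒ (c0=512, c1=0, c2=0)
[Gauss-Seidel] macro 1: S0 reads c1=2 → after 1×micro: 4; S1 reads c1=2 → after 1×micro: 0; S2 reads c0=4 → after 2×micro: 3 ⇒ (c0=4, c1=0, c2=3)
[Gauss-Seidel] macro 2: S0 reads c1=0 → after 1×micro: 8; S1 reads c1=0 → after 1×micro: 0; S2 reads c0=8 → after 2×micro: 0 ⇒ (c0=8, c1=0, c2=0)
[Gauss-Seidel] macro 3: S0 reads c1=0 → after 1×micro: 16; S1 reads c1=0 → after 1×micro: 0; S2 reads c0=16 → after 2×micro: 0 ⇒ (c0=16, c1=0, c2=0)
[Gauss-Seidel] macro 4: S0 reads c1=0 → after 1×micro: 32; S1 reads c1=0 → after 1×micro: 0; S2 reads c0=32 → after 2×micro: 0 ⇒ (c0=32, c1=0, c2=0)
[Gauss-Seidel] macro 5: S0 reads c1=0 → after 1×micro: 64; S1 reads c1=0 → after 1×micro: 0; S2 reads c0=64 → after 2×micro: 0 ⇒ (c0=64, c1=0, c2=0)
[Gauss-Seidel] macro 6: S0 reads c1=0 → after 1×micro: 128; S1 reads c1=0 → after 1×micro: 0; S2 reads c0=128 → after 2×micro: 0 ⇒ (c0=128, c1=0, c2=0)
[Gauss-Seidel] macro 7: S0 reads c1=0 → after 1×micro: 256; S1 reads c1=0 → after 1×micro: 0; S2 reads c0=256 → after 2×micro: 0 ⇒ (c0=256, c1=0, c2=0)
[Gauss-Seidel] macro 8: S0 reads c1=0 → after 1×micro: 512; S1 reads c1=0 → after 1×micro: 0; S2 reads c0=512 → after 2×micro: 0 ⇒ (c0=512, c1=0, c2=0)

first divergence at macro-step: 2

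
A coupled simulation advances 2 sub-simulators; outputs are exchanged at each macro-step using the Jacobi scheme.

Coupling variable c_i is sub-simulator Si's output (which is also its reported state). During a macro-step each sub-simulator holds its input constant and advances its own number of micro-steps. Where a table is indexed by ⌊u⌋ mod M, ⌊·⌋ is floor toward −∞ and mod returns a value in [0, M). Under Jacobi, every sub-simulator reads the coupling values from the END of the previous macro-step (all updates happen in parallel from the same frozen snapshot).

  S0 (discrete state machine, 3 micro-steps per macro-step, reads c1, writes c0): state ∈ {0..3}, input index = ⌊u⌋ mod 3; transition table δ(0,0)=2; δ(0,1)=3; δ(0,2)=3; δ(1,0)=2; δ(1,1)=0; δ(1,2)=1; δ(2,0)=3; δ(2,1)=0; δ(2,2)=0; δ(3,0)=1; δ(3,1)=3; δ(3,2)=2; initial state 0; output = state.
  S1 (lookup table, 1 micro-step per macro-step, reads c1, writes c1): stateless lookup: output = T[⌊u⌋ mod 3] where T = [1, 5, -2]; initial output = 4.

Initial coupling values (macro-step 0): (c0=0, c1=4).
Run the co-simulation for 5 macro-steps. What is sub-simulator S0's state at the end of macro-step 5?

S0 state at macro-step 5 = 3

macro 1: S0 reads c1=4 → after 3×micro: 3; S1 reads c1=4 → after 1×micro: 5 ⇒ (c0=3, c1=5)
macro 2: S0 reads c1=5 → after 3×micro: 3; S1 reads c1=5 → after 1×micro: -2 ⇒ (c0=3, c1=-2)
macro 3: S0 reads c1=-2 → after 3×micro: 3; S1 reads c1=-2 → after 1×micro: 5 ⇒ (c0=3, c1=5)
macro 4: S0 reads c1=5 → after 3×micro: 3; S1 reads c1=5 → after 1×micro: -2 ⇒ (c0=3, c1=-2)
macro 5: S0 reads c1=-2 → after 3×micro: 3; S1 reads c1=-2 → after 1×micro: 5 ⇒ (c0=3, c1=5)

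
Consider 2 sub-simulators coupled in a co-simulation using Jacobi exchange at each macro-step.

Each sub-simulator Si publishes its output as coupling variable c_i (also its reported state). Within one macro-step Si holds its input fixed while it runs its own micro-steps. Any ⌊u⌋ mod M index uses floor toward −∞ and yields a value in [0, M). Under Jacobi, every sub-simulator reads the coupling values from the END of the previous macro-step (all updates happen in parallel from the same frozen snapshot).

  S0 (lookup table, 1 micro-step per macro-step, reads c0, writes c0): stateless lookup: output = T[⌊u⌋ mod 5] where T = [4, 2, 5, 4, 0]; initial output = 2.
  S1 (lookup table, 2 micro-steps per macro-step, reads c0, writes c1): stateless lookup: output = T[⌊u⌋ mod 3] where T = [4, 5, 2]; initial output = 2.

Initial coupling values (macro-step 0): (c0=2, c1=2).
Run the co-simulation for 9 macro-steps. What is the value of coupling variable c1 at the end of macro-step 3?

c1 at macro-step 3 = 5

macro 1: S0 reads c0=2 → after 1×micro: 5; S1 reads c0=2 → after 2×micro: 2 ⇒ (c0=5, c1=2)
macro 2: S0 reads c0=5 → after 1×micro: 4; S1 reads c0=5 → after 2×micro: 2 ⇒ (c0=4, c1=2)
macro 3: S0 reads c0=4 → after 1×micro: 0; S1 reads c0=4 → after 2×micro: 5 ⇒ (c0=0, c1=5)
macro 4: S0 reads c0=0 → after 1×micro: 4; S1 reads c0=0 → after 2×micro: 4 ⇒ (c0=4, c1=4)
macro 5: S0 reads c0=4 → after 1×micro: 0; S1 reads c0=4 → after 2×micro: 5 ⇒ (c0=0, c1=5)
macro 6: S0 reads c0=0 → after 1×micro: 4; S1 reads c0=0 → after 2×micro: 4 ⇒ (c0=4, c1=4)
macro 7: S0 reads c0=4 → after 1×micro: 0; S1 reads c0=4 → after 2×micro: 5 ⇒ (c0=0, c1=5)
macro 8: S0 reads c0=0 → after 1×micro: 4; S1 reads c0=0 → after 2×micro: 4 ⇒ (c0=4, c1=4)
macro 9: S0 reads c0=4 → after 1×micro: 0; S1 reads c0=4 → after 2×micro: 5 ⇒ (c0=0, c1=5)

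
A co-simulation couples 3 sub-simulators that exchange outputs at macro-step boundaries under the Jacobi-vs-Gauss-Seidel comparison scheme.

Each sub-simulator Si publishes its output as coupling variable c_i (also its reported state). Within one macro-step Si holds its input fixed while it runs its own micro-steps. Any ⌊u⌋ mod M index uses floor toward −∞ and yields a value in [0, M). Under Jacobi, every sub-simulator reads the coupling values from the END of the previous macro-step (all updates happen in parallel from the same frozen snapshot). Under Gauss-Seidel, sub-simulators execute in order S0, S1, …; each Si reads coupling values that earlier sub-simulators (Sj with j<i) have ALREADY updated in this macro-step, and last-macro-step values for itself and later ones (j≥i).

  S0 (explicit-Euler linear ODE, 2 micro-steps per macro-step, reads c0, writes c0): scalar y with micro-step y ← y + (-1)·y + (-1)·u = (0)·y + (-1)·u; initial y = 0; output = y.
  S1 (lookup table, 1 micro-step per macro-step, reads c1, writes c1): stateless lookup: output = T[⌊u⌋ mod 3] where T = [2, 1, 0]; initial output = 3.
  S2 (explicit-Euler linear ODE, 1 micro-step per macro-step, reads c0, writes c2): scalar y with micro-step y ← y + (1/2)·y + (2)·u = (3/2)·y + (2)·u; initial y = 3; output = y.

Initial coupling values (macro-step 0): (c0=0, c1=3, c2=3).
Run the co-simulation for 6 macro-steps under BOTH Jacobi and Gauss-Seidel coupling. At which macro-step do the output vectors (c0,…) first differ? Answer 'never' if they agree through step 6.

first divergence at macro-step: never

[Jacobi] macro 1: S0 reads c0=0 → after 2×micro: 0; S1 reads c1=3 → after 1×micro: 2; S2 reads c0=0 → after 1×micro: 9/2 ⇒ (c0=0, c1=2, c2=9/2)
[Jacobi] macro 2: S0 reads c0=0 → after 2×micro: 0; S1 reads c1=2 → after 1×micro: 0; S2 reads c0=0 → after 1×micro: 27/4 ⇒ (c0=0, c1=0, c2=27/4)
[Jacobi] macro 3: S0 reads c0=0 → after 2×micro: 0; S1 reads c1=0 → after 1×micro: 2; S2 reads c0=0 → after 1×micro: 81/8 ⇒ (c0=0, c1=2, c2=81/8)
[Jacobi] macro 4: S0 reads c0=0 → after 2×micro: 0; S1 reads c1=2 → after 1×micro: 0; S2 reads c0=0 → after 1×micro: 243/16 ⇒ (c0=0, c1=0, c2=243/16)
[Jacobi] macro 5: S0 reads c0=0 → after 2×micro: 0; S1 reads c1=0 → after 1×micro: 2; S2 reads c0=0 → after 1×micro: 729/32 ⇒ (c0=0, c1=2, c2=729/32)
[Jacobi] macro 6: S0 reads c0=0 → after 2×micro: 0; S1 reads c1=2 → after 1×micro: 0; S2 reads c0=0 → after 1×micro: 2187/64 ⇒ (c0=0, c1=0, c2=2187/64)
[Gauss-Seidel] macro 1: S0 reads c0=0 → after 2×micro: 0; S1 reads c1=3 → after 1×micro: 2; S2 reads c0=0 → after 1×micro: 9/2 ⇒ (c0=0, c1=2, c2=9/2)
[Gauss-Seidel] macro 2: S0 reads c0=0 → after 2×micro: 0; S1 reads c1=2 → after 1×micro: 0; S2 reads c0=0 → after 1×micro: 27/4 ⇒ (c0=0, c1=0, c2=27/4)
[Gauss-Seidel] macro 3: S0 reads c0=0 → after 2×micro: 0; S1 reads c1=0 → after 1×micro: 2; S2 reads c0=0 → after 1×micro: 81/8 ⇒ (c0=0, c1=2, c2=81/8)
[Gauss-Seidel] macro 4: S0 reads c0=0 → after 2×micro: 0; S1 reads c1=2 → after 1×micro: 0; S2 reads c0=0 → after 1×micro: 243/16 ⇒ (c0=0, c1=0, c2=243/16)
[Gauss-Seidel] macro 5: S0 reads c0=0 → after 2×micro: 0; S1 reads c1=0 → after 1×micro: 2; S2 reads c0=0 → after 1×micro: 729/32 ⇒ (c0=0, c1=2, c2=729/32)
[Gauss-Seidel] macro 6: S0 reads c0=0 → after 2×micro: 0; S1 reads c1=2 → after 1×micro: 0; S2 reads c0=0 → after 1×micro: 2187/64 ⇒ (c0=0, c1=0, c2=2187/64)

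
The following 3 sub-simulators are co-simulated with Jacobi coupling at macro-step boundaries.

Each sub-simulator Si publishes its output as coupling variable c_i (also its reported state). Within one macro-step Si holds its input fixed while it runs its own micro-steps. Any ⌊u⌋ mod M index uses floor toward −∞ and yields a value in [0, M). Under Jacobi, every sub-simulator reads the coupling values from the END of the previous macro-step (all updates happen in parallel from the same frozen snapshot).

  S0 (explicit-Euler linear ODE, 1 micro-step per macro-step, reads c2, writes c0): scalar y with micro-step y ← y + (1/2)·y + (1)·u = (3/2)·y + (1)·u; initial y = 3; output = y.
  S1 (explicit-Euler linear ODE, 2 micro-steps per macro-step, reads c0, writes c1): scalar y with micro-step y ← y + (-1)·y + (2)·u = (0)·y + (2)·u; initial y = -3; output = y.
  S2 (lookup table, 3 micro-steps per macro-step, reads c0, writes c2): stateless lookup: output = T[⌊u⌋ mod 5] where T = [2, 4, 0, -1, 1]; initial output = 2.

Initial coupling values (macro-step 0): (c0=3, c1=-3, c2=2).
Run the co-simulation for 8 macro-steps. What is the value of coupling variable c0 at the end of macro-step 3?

c0 at macro-step 3 = 137/8

macro 1: S0 reads c2=2 → after 1×micro: 13/2; S1 reads c0=3 → after 2×micro: 6; S2 reads c0=3 → after 3×micro: -1 ⇒ (c0=13/2, c1=6, c2=-1)
macro 2: S0 reads c2=-1 → after 1×micro: 35/4; S1 reads c0=13/2 → after 2×micro: 13; S2 reads c0=13/2 → after 3×micro: 4 ⇒ (c0=35/4, c1=13, c2=4)
macro 3: S0 reads c2=4 → after 1×micro: 137/8; S1 reads c0=35/4 → after 2×micro: 35/2; S2 reads c0=35/4 → after 3×micro: -1 ⇒ (c0=137/8, c1=35/2, c2=-1)
macro 4: S0 reads c2=-1 → after 1×micro: 395/16; S1 reads c0=137/8 → after 2×micro: 137/4; S2 reads c0=137/8 → after 3×micro: 0 ⇒ (c0=395/16, c1=137/4, c2=0)
macro 5: S0 reads c2=0 → after 1×micro: 1185/32; S1 reads c0=395/16 → after 2×micro: 395/8; S2 reads c0=395/16 → after 3×micro: 1 ⇒ (c0=1185/32, c1=395/8, c2=1)
macro 6: S0 reads c2=1 → after 1×micro: 3619/64; S1 reads c0=1185/32 → after 2×micro: 1185/16; S2 reads c0=1185/32 → after 3×micro: 0 ⇒ (c0=3619/64, c1=1185/16, c2=0)
macro 7: S0 reads c2=0 → after 1×micro: 10857/128; S1 reads c0=3619/64 → after 2×micro: 3619/32; S2 reads c0=3619/64 → after 3×micro: 4 ⇒ (c0=10857/128, c1=3619/32, c2=4)
macro 8: S0 reads c2=4 → after 1×micro: 33595/256; S1 reads c0=10857/128 → after 2×micro: 10857/64; S2 reads c0=10857/128 → after 3×micro: 1 ⇒ (c0=33595/256, c1=10857/64, c2=1)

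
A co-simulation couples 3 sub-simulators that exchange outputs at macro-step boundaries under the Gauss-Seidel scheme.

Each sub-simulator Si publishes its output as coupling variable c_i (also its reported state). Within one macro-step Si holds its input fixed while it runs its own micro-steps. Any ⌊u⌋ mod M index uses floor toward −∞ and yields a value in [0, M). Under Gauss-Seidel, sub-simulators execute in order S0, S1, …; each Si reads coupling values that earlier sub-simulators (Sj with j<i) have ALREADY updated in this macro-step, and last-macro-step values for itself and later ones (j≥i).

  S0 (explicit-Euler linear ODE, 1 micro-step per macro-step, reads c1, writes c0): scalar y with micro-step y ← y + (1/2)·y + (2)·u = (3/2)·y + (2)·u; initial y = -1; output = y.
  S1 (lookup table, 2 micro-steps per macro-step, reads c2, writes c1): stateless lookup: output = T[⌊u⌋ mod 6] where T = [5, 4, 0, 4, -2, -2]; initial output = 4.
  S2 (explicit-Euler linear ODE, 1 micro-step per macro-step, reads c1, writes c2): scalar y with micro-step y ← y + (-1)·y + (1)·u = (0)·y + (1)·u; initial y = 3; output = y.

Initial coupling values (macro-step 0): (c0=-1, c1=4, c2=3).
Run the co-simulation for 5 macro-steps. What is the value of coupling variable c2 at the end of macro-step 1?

macro 1: S0 reads c1=4 → after 1×micro: 13/2; S1 reads c2=3 → after 2×micro: 4; S2 reads c1=4 → after 1×micro: 4 ⇒ (c0=13/2, c1=4, c2=4)
macro 2: S0 reads c1=4 → after 1×micro: 71/4; S1 reads c2=4 → after 2×micro: -2; S2 reads c1=-2 → after 1×micro: -2 ⇒ (c0=71/4, c1=-2, c2=-2)
macro 3: S0 reads c1=-2 → after 1×micro: 181/8; S1 reads c2=-2 → after 2×micro: -2; S2 reads c1=-2 → after 1×micro: -2 ⇒ (c0=181/8, c1=-2, c2=-2)
macro 4: S0 reads c1=-2 → after 1×micro: 479/16; S1 reads c2=-2 → after 2×micro: -2; S2 reads c1=-2 → after 1×micro: -2 ⇒ (c0=479/16, c1=-2, c2=-2)
macro 5: S0 reads c1=-2 → after 1×micro: 1309/32; S1 reads c2=-2 → after 2×micro: -2; S2 reads c1=-2 → after 1×micro: -2 ⇒ (c0=1309/32, c1=-2, c2=-2)

c2 at macro-step 1 = 4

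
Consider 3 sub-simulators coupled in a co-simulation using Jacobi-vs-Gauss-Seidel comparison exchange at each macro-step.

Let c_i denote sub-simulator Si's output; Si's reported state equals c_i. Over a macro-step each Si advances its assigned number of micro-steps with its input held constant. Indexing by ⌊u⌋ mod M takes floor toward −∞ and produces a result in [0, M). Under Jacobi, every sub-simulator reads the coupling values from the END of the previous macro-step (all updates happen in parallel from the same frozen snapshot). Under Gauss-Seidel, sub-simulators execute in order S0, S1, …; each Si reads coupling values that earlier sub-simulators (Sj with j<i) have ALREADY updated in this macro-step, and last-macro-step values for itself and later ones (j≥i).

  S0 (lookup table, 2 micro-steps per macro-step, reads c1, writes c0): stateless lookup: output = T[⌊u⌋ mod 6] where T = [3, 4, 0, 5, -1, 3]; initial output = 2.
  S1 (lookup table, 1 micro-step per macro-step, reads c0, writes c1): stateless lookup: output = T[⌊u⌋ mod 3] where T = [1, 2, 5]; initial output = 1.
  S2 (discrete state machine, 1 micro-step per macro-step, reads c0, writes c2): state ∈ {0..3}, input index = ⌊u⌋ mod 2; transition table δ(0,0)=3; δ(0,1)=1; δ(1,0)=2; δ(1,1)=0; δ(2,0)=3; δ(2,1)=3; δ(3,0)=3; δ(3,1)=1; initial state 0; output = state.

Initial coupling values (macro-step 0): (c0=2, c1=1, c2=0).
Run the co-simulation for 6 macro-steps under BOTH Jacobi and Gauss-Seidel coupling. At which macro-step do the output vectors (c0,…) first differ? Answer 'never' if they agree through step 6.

first divergence at macro-step: 1

[Jacobi] macro 1: S0 reads c1=1 → after 2×micro: 4; S1 reads c0=2 → after 1×micro: 5; S2 reads c0=2 → after 1×micro: 3 ⇒ (c0=4, c1=5, c2=3)
[Jacobi] macro 2: S0 reads c1=5 → after 2×micro: 3; S1 reads c0=4 → after 1×micro: 2; S2 reads c0=4 → after 1×micro: 3 ⇒ (c0=3, c1=2, c2=3)
[Jacobi] macro 3: S0 reads c1=2 → after 2×micro: 0; S1 reads c0=3 → after 1×micro: 1; S2 reads c0=3 → after 1×micro: 1 ⇒ (c0=0, c1=1, c2=1)
[Jacobi] macro 4: S0 reads c1=1 → after 2×micro: 4; S1 reads c0=0 → after 1×micro: 1; S2 reads c0=0 → after 1×micro: 2 ⇒ (c0=4, c1=1, c2=2)
[Jacobi] macro 5: S0 reads c1=1 → after 2×micro: 4; S1 reads c0=4 → after 1×micro: 2; S2 reads c0=4 → after 1×micro: 3 ⇒ (c0=4, c1=2, c2=3)
[Jacobi] macro 6: S0 reads c1=2 → after 2×micro: 0; S1 reads c0=4 → after 1×micro: 2; S2 reads c0=4 → after 1×micro: 3 ⇒ (c0=0, c1=2, c2=3)
[Gauss-Seidel] macro 1: S0 reads c1=1 → after 2×micro: 4; S1 reads c0=4 → after 1×micro: 2; S2 reads c0=4 → after 1×micro: 3 ⇒ (c0=4, c1=2, c2=3)
[Gauss-Seidel] macro 2: S0 reads c1=2 → after 2×micro: 0; S1 reads c0=0 → after 1×micro: 1; S2 reads c0=0 → after 1×micro: 3 ⇒ (c0=0, c1=1, c2=3)
[Gauss-Seidel] macro 3: S0 reads c1=1 → after 2×micro: 4; S1 reads c0=4 → after 1×micro: 2; S2 reads c0=4 → after 1×micro: 3 ⇒ (c0=4, c1=2, c2=3)
[Gauss-Seidel] macro 4: S0 reads c1=2 → after 2×micro: 0; S1 reads c0=0 → after 1×micro: 1; S2 reads c0=0 → after 1×micro: 3 ⇒ (c0=0, c1=1, c2=3)
[Gauss-Seidel] macro 5: S0 reads c1=1 → after 2×micro: 4; S1 reads c0=4 → after 1×micro: 2; S2 reads c0=4 → after 1×micro: 3 ⇒ (c0=4, c1=2, c2=3)
[Gauss-Seidel] macro 6: S0 reads c1=2 → after 2×micro: 0; S1 reads c0=0 → after 1×micro: 1; S2 reads c0=0 → after 1×micro: 3 ⇒ (c0=0, c1=1, c2=3)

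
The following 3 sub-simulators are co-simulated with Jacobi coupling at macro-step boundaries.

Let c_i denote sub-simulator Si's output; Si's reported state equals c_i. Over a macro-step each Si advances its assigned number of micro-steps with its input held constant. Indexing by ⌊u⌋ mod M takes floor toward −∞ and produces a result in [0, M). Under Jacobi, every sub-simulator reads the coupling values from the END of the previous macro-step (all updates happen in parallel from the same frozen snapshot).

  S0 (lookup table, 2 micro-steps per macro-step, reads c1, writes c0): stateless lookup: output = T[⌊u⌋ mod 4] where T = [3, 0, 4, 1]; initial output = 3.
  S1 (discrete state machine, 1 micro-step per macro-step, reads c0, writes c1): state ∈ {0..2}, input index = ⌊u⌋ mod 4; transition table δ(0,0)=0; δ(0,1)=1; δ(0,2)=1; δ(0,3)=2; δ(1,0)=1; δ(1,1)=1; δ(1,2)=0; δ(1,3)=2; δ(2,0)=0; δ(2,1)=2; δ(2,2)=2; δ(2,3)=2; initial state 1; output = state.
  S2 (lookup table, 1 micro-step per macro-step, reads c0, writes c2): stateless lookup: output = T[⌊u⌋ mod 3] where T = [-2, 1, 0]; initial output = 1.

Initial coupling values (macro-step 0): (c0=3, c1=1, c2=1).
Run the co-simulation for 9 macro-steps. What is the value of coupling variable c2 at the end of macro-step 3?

c2 at macro-step 3 = 1

macro 1: S0 reads c1=1 → after 2×micro: 0; S1 reads c0=3 → after 1×micro: 2; S2 reads c0=3 → after 1×micro: -2 ⇒ (c0=0, c1=2, c2=-2)
macro 2: S0 reads c1=2 → after 2×micro: 4; S1 reads c0=0 → after 1×micro: 0; S2 reads c0=0 → after 1×micro: -2 ⇒ (c0=4, c1=0, c2=-2)
macro 3: S0 reads c1=0 → after 2×micro: 3; S1 reads c0=4 → after 1×micro: 0; S2 reads c0=4 → after 1×micro: 1 ⇒ (c0=3, c1=0, c2=1)
macro 4: S0 reads c1=0 → after 2×micro: 3; S1 reads c0=3 → after 1×micro: 2; S2 reads c0=3 → after 1×micro: -2 ⇒ (c0=3, c1=2, c2=-2)
macro 5: S0 reads c1=2 → after 2×micro: 4; S1 reads c0=3 → after 1×micro: 2; S2 reads c0=3 → after 1×micro: -2 ⇒ (c0=4, c1=2, c2=-2)
macro 6: S0 reads c1=2 → after 2×micro: 4; S1 reads c0=4 → after 1×micro: 0; S2 reads c0=4 → after 1×micro: 1 ⇒ (c0=4, c1=0, c2=1)
macro 7: S0 reads c1=0 → after 2×micro: 3; S1 reads c0=4 → after 1×micro: 0; S2 reads c0=4 → after 1×micro: 1 ⇒ (c0=3, c1=0, c2=1)
macro 8: S0 reads c1=0 → after 2×micro: 3; S1 reads c0=3 → after 1×micro: 2; S2 reads c0=3 → after 1×micro: -2 ⇒ (c0=3, c1=2, c2=-2)
macro 9: S0 reads c1=2 → after 2×micro: 4; S1 reads c0=3 → after 1×micro: 2; S2 reads c0=3 → after 1×micro: -2 ⇒ (c0=4, c1=2, c2=-2)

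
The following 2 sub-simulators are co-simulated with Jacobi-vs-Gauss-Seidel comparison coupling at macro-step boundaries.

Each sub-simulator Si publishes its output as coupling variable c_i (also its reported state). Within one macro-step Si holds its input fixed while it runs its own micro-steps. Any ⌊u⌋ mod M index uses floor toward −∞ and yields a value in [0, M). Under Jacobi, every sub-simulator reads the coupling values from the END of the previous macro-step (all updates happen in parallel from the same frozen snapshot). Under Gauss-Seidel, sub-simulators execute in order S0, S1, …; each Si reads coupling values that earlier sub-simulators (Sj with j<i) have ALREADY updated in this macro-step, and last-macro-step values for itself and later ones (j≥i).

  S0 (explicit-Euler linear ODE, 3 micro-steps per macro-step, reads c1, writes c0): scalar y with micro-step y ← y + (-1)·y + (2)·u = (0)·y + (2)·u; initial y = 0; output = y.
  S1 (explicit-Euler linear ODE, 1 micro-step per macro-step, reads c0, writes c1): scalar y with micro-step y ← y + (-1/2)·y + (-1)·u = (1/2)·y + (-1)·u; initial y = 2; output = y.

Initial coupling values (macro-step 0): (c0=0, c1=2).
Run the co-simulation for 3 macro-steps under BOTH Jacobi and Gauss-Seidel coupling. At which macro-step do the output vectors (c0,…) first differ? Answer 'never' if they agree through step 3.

[Jacobi] macro 1: S0 reads c1=2 → after 3×micro: 4; S1 reads c0=0 → after 1×micro: 1 ⇒ (c0=4, c1=1)
[Jacobi] macro 2: S0 reads c1=1 → after 3×micro: 2; S1 reads c0=4 → after 1×micro: -7/2 ⇒ (c0=2, c1=-7/2)
[Jacobi] macro 3: S0 reads c1=-7/2 → after 3×micro: -7; S1 reads c0=2 → after 1×micro: -15/4 ⇒ (c0=-7, c1=-15/4)
[Gauss-Seidel] macro 1: S0 reads c1=2 → after 3×micro: 4; S1 reads c0=4 → after 1×micro: -3 ⇒ (c0=4, c1=-3)
[Gauss-Seidel] macro 2: S0 reads c1=-3 → after 3×micro: -6; S1 reads c0=-6 → after 1×micro: 9/2 ⇒ (c0=-6, c1=9/2)
[Gauss-Seidel] macro 3: S0 reads c1=9/2 → after 3×micro: 9; S1 reads c0=9 → after 1×micro: -27/4 ⇒ (c0=9, c1=-27/4)

first divergence at macro-step: 1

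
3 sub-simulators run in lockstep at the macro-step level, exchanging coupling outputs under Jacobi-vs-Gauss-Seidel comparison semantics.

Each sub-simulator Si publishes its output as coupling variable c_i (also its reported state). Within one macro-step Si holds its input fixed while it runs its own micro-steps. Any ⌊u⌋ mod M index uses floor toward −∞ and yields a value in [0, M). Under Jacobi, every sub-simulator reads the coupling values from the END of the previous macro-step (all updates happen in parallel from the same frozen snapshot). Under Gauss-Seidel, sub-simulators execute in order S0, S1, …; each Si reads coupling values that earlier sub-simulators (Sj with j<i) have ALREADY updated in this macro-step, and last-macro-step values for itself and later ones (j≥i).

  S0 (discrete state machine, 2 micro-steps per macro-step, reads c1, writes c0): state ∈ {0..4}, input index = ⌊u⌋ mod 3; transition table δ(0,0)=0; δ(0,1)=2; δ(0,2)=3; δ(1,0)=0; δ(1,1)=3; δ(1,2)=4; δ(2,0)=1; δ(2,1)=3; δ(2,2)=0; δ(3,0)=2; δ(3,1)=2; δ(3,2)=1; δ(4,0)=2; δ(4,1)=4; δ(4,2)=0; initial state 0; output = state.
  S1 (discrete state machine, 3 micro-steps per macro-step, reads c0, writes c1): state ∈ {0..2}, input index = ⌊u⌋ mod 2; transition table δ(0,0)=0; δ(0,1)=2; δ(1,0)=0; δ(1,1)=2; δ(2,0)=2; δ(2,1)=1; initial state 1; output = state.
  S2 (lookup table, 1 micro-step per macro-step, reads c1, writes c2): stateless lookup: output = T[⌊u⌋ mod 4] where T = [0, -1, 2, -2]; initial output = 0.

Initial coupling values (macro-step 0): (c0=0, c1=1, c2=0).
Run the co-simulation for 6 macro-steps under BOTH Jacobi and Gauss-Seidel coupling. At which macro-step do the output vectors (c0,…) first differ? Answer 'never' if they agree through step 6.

[Jacobi] macro 1: S0 reads c1=1 → after 2×micro: 3; S1 reads c0=0 → after 3×micro: 0; S2 reads c1=1 → after 1×micro: -1 ⇒ (c0=3, c1=0, c2=-1)
[Jacobi] macro 2: S0 reads c1=0 → after 2×micro: 1; S1 reads c0=3 → after 3×micro: 2; S2 reads c1=0 → after 1×micro: 0 ⇒ (c0=1, c1=2, c2=0)
[Jacobi] macro 3: S0 reads c1=2 → after 2×micro: 0; S1 reads c0=1 → after 3×micro: 1; S2 reads c1=2 → after 1×micro: 2 ⇒ (c0=0, c1=1, c2=2)
[Jacobi] macro 4: S0 reads c1=1 → after 2×micro: 3; S1 reads c0=0 → after 3×micro: 0; S2 reads c1=1 → after 1×micro: -1 ⇒ (c0=3, c1=0, c2=-1)
[Jacobi] macro 5: S0 reads c1=0 → after 2×micro: 1; S1 reads c0=3 → after 3×micro: 2; S2 reads c1=0 → after 1×micro: 0 ⇒ (c0=1, c1=2, c2=0)
[Jacobi] macro 6: S0 reads c1=2 → after 2×micro: 0; S1 reads c0=1 → after 3×micro: 1; S2 reads c1=2 → after 1×micro: 2 ⇒ (c0=0, c1=1, c2=2)
[Gauss-Seidel] macro 1: S0 reads c1=1 → after 2×micro: 3; S1 reads c0=3 → after 3×micro: 2; S2 reads c1=2 → after 1×micro: 2 ⇒ (c0=3, c1=2, c2=2)
[Gauss-Seidel] macro 2: S0 reads c1=2 → after 2×micro: 4; S1 reads c0=4 → after 3×micro: 2; S2 reads c1=2 → after 1×micro: 2 ⇒ (c0=4, c1=2, c2=2)
[Gauss-Seidel] macro 3: S0 reads c1=2 → after 2×micro: 3; S1 reads c0=3 → after 3×micro: 1; S2 reads c1=1 → after 1×micro: -1 ⇒ (c0=3, c1=1, c2=-1)
[Gauss-Seidel] macro 4: S0 reads c1=1 → after 2×micro: 3; S1 reads c0=3 → after 3×micro: 2; S2 reads c1=2 → after 1×micro: 2 ⇒ (c0=3, c1=2, c2=2)
[Gauss-Seidel] macro 5: S0 reads c1=2 → after 2×micro: 4; S1 reads c0=4 → after 3×micro: 2; S2 reads c1=2 → after 1×micro: 2 ⇒ (c0=4, c1=2, c2=2)
[Gauss-Seidel] macro 6: S0 reads c1=2 → after 2×micro: 3; S1 reads c0=3 → after 3×micro: 1; S2 reads c1=1 → after 1×micro: -1 ⇒ (c0=3, c1=1, c2=-1)

first divergence at macro-step: 1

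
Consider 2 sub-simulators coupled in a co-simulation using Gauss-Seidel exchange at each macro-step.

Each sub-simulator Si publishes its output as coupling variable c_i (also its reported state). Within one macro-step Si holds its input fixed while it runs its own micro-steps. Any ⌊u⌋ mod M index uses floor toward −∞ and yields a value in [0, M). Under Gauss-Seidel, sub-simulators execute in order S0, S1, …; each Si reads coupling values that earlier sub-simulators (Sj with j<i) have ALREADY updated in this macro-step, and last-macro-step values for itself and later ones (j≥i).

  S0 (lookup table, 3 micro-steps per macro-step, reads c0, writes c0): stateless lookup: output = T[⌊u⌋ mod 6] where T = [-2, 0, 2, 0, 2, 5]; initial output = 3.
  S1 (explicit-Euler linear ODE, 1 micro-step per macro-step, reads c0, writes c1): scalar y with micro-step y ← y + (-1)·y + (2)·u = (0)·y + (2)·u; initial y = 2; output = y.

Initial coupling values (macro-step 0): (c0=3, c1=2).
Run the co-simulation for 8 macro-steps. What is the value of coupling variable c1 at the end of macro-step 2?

macro 1: S0 reads c0=3 → after 3×micro: 0; S1 reads c0=0 → after 1×micro: 0 ⇒ (c0=0, c1=0)
macro 2: S0 reads c0=0 → after 3×micro: -2; S1 reads c0=-2 → after 1×micro: -4 ⇒ (c0=-2, c1=-4)
macro 3: S0 reads c0=-2 → after 3×micro: 2; S1 reads c0=2 → after 1×micro: 4 ⇒ (c0=2, c1=4)
macro 4: S0 reads c0=2 → after 3×micro: 2; S1 reads c0=2 → after 1×micro: 4 ⇒ (c0=2, c1=4)
macro 5: S0 reads c0=2 → after 3×micro: 2; S1 reads c0=2 → after 1×micro: 4 ⇒ (c0=2, c1=4)
macro 6: S0 reads c0=2 → after 3×micro: 2; S1 reads c0=2 → after 1×micro: 4 ⇒ (c0=2, c1=4)
macro 7: S0 reads c0=2 → after 3×micro: 2; S1 reads c0=2 → after 1×micro: 4 ⇒ (c0=2, c1=4)
macro 8: S0 reads c0=2 → after 3×micro: 2; S1 reads c0=2 → after 1×micro: 4 ⇒ (c0=2, c1=4)

c1 at macro-step 2 = -4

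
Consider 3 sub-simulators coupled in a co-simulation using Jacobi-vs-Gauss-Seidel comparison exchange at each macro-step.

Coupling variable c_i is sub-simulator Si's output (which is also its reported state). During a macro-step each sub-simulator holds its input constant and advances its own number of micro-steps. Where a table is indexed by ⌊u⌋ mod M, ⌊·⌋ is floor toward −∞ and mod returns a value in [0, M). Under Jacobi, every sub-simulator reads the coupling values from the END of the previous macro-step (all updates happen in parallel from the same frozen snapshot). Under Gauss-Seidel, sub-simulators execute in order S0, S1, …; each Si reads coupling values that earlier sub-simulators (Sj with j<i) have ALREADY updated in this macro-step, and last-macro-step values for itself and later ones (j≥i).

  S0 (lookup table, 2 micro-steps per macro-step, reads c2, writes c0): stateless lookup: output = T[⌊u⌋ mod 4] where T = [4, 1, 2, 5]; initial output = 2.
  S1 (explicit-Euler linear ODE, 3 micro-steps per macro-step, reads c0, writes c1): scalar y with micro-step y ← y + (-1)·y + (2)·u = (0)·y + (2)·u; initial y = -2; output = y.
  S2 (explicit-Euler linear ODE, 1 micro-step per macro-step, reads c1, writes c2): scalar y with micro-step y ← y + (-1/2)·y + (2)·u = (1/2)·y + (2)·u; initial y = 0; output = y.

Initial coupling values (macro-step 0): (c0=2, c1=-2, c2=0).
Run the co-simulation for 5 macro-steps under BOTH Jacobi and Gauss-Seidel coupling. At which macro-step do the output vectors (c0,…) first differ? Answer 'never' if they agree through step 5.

first divergence at macro-step: 1

[Jacobi] macro 1: S0 reads c2=0 → after 2×micro: 4; S1 reads c0=2 → after 3×micro: 4; S2 reads c1=-2 → after 1×micro: -4 ⇒ (c0=4, c1=4, c2=-4)
[Jacobi] macro 2: S0 reads c2=-4 → after 2×micro: 4; S1 reads c0=4 → after 3×micro: 8; S2 reads c1=4 → after 1×micro: 6 ⇒ (c0=4, c1=8, c2=6)
[Jacobi] macro 3: S0 reads c2=6 → after 2×micro: 2; S1 reads c0=4 → after 3×micro: 8; S2 reads c1=8 → after 1×micro: 19 ⇒ (c0=2, c1=8, c2=19)
[Jacobi] macro 4: S0 reads c2=19 → after 2×micro: 5; S1 reads c0=2 → after 3×micro: 4; S2 reads c1=8 → after 1×micro: 51/2 ⇒ (c0=5, c1=4, c2=51/2)
[Jacobi] macro 5: S0 reads c2=51/2 → after 2×micro: 1; S1 reads c0=5 → after 3×micro: 10; S2 reads c1=4 → after 1×micro: 83/4 ⇒ (c0=1, c1=10, c2=83/4)
[Gauss-Seidel] macro 1: S0 reads c2=0 → after 2×micro: 4; S1 reads c0=4 → after 3×micro: 8; S2 reads c1=8 → after 1×micro: 16 ⇒ (c0=4, c1=8, c2=16)
[Gauss-Seidel] macro 2: S0 reads c2=16 → after 2×micro: 4; S1 reads c0=4 → after 3×micro: 8; S2 reads c1=8 → after 1×micro: 24 ⇒ (c0=4, c1=8, c2=24)
[Gauss-Seidel] macro 3: S0 reads c2=24 → after 2×micro: 4; S1 reads c0=4 → after 3×micro: 8; S2 reads c1=8 → after 1×micro: 28 ⇒ (c0=4, c1=8, c2=28)
[Gauss-Seidel] macro 4: S0 reads c2=28 → after 2×micro: 4; S1 reads c0=4 → after 3×micro: 8; S2 reads c1=8 → after 1×micro: 30 ⇒ (c0=4, c1=8, c2=30)
[Gauss-Seidel] macro 5: S0 reads c2=30 → after 2×micro: 2; S1 reads c0=2 → after 3×micro: 4; S2 reads c1=4 → after 1×micro: 23 ⇒ (c0=2, c1=4, c2=23)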